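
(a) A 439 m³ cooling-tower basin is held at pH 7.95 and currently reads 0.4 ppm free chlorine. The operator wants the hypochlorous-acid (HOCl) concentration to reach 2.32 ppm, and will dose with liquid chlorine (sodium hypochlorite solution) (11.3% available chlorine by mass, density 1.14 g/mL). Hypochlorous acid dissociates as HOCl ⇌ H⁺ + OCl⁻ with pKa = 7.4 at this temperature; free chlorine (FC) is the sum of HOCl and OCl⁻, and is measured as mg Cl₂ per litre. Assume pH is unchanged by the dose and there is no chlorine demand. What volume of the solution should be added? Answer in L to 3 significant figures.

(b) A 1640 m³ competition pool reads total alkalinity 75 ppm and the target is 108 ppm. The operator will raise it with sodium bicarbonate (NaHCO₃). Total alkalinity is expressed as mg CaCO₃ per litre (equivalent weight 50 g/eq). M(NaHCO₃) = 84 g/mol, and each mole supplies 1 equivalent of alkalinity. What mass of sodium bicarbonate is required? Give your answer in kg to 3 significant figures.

(a) 34.6 L; (b) 90.9 kg

(a) Volume: 439 m³ = 439,000 L.
(a) [OCl⁻]/[HOCl] = 10^(pH − pKa) = 10^(7.95 − 7.4) = 3.548; fraction as HOCl = 1/(1 + 3.548) = 0.2199.
(a) Free chlorine required for 2.32 ppm HOCl: 2.32 / 0.2199 = 10.55 ppm.
(a) FC to add: 10.55 − 0.4 = 10.15 mg/L as Cl₂.
(a) Cl₂ equivalent: 10.15 mg/L × 439,000 L = 4457 g.
(a) Product at 11.3% available Cl: 4457 / 0.113 = 39,440 g.
(a) Volume: 39,440 g ÷ 1.14 g/mL = 34,600 mL.

(b) Volume: 1640 m³ = 1,640,000 L.
(b) Alkalinity to add: (108 − 75) = 33 mg/L as CaCO₃ × 1,640,000 L = 54,120 g as CaCO₃.
(b) Equivalents: 54,120 g ÷ 50 g/eq = 1082 eq.
(b) NaHCO₃ supplies 1 eq per mole → 1082 mol.
(b) Mass: 1082 mol × 84 g/mol = 90,920 g.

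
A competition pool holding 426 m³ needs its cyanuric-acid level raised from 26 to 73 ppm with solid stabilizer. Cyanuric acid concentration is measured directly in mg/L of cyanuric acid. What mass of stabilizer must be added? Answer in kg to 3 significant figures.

20.0 kg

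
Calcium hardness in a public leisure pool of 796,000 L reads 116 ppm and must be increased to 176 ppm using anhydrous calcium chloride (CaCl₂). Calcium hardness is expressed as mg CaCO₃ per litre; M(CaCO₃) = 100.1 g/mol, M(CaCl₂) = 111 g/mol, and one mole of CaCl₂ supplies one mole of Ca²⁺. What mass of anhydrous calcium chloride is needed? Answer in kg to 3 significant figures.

53.0 kg

Hardness to add: (176 − 116) = 60 mg/L as CaCO₃ × 796,000 L = 47,760 g as CaCO₃.
Moles of Ca²⁺ (1 mol Ca²⁺ ≡ 1 mol CaCO₃): 47,760 / 100.1 g/mol = 477.1 mol.
Mass of CaCl₂: 477.1 × 111 = 52,960 g.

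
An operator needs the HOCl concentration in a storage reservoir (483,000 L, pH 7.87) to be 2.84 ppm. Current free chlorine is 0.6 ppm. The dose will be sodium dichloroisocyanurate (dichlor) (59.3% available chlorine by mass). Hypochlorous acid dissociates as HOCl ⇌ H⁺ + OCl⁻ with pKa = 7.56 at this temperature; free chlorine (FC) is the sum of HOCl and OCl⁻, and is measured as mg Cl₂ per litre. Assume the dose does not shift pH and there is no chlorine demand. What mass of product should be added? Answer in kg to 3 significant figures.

6.55 kg

[OCl⁻]/[HOCl] = 10^(pH − pKa) = 10^(7.87 − 7.56) = 2.042; fraction as HOCl = 1/(1 + 2.042) = 0.3288.
Free chlorine required for 2.84 ppm HOCl: 2.84 / 0.3288 = 8.639 ppm.
FC to add: 8.639 − 0.6 = 8.039 mg/L as Cl₂.
Cl₂ equivalent: 8.039 mg/L × 483,000 L = 3883 g.
Product at 59.3% available Cl: 3883 / 0.593 = 6547 g.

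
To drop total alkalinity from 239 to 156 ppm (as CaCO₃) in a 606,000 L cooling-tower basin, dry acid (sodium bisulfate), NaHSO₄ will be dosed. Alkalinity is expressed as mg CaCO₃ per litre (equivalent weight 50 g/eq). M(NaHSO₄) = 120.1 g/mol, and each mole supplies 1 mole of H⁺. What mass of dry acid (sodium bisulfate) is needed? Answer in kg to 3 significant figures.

121 kg

Alkalinity to neutralize: (239 − 156) = 83 mg/L as CaCO₃ × 606,000 L = 50,300 g as CaCO₃.
Equivalents of H⁺ required: 50,300 ÷ 50 g/eq = 1006 eq = 1006 mol NaHSO₄.
Mass of NaHSO₄: 1006 × 120.1 = 120,800 g.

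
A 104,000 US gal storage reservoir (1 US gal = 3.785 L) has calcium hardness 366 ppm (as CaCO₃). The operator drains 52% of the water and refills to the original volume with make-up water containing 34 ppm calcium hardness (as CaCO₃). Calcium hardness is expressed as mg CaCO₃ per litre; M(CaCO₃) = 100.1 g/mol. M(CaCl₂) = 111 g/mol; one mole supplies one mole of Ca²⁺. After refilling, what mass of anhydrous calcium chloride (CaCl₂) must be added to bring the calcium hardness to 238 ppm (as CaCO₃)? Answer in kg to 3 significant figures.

Volume: 104,000 US gal × 3.785 L/gal = 393,640 L.
After draining 52% and refilling: 366 × 0.48 + 34 × 0.52 = 193.36 ppm.
Deficit to target: 238 − 193.36 = 44.64 mg/L.
As CaCO₃: 44.64 mg/L × 393,640 L = 17,570 g; ÷ 100.1 = 175.5 mol Ca²⁺.
Mass: 175.5 × 111 = 19,490 g.

19.5 kg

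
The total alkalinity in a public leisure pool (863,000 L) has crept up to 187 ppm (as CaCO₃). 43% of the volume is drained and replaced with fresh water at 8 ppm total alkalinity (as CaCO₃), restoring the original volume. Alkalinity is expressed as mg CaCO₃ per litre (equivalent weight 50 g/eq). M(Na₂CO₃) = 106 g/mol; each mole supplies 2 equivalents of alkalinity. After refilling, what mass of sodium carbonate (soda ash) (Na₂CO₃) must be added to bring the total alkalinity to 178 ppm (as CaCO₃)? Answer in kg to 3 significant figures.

After draining 43% and refilling: 187 × 0.57 + 8 × 0.43 = 110.03 ppm.
Deficit to target: 178 − 110.03 = 67.97 mg/L.
As CaCO₃: 67.97 mg/L × 863,000 L = 58,660 g; ÷ 50 g/eq ÷ 2 = 586.6 mol Na₂CO₃.
Mass: 586.6 × 106 = 62,180 g.

62.2 kg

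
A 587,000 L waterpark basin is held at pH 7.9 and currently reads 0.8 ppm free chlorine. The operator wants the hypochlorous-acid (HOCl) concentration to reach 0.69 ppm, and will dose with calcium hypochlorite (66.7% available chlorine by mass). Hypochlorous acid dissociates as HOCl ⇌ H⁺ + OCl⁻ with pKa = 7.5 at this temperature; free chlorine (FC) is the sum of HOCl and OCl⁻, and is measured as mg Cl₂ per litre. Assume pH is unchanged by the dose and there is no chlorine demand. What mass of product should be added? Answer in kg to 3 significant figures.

1.43 kg

[OCl⁻]/[HOCl] = 10^(pH − pKa) = 10^(7.9 − 7.5) = 2.512; fraction as HOCl = 1/(1 + 2.512) = 0.2847.
Free chlorine required for 0.69 ppm HOCl: 0.69 / 0.2847 = 2.423 ppm.
FC to add: 2.423 − 0.8 = 1.623 mg/L as Cl₂.
Cl₂ equivalent: 1.623 mg/L × 587,000 L = 952.8 g.
Product at 66.7% available Cl: 952.8 / 0.667 = 1429 g.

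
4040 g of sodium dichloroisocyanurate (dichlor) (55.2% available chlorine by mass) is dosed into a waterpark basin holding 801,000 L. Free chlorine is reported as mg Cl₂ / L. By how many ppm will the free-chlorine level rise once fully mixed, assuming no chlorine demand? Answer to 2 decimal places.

2.78 ppm

Available chlorine delivered: 4040 g × 0.552 = 2230 g as Cl₂.
Concentration rise: 2230 g / 801,000 L = 2.784 mg/L = 2.78 ppm.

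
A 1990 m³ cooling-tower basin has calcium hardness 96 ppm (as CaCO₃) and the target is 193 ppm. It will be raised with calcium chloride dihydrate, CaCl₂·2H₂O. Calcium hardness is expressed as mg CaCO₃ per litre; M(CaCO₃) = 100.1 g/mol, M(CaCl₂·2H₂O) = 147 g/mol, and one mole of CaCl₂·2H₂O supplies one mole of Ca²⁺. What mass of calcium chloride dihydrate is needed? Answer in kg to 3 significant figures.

Volume: 1990 m³ = 1,990,000 L.
Hardness to add: (193 − 96) = 97 mg/L as CaCO₃ × 1,990,000 L = 193,000 g as CaCO₃.
Moles of Ca²⁺ (1 mol Ca²⁺ ≡ 1 mol CaCO₃): 193,000 / 100.1 g/mol = 1928 mol.
Mass of CaCl₂·2H₂O: 1928 × 147 = 283,500 g.

283 kg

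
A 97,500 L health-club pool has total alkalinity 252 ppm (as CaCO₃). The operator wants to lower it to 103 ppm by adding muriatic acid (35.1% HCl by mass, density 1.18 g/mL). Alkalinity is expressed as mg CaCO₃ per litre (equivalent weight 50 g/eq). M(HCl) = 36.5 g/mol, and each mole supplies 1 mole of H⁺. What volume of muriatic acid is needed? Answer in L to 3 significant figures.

25.6 L

Alkalinity to neutralize: (252 − 103) = 149 mg/L as CaCO₃ × 97,500 L = 14,530 g as CaCO₃.
Equivalents of H⁺ required: 14,530 ÷ 50 g/eq = 290.6 eq = 290.6 mol HCl.
Mass of HCl: 290.6 × 36.5 = 10,610 g.
Mass of 35.1% solution: 10,610 / 0.351 = 30,210 g.
Volume: 30,210 g ÷ 1.18 g/mL = 25,600 mL.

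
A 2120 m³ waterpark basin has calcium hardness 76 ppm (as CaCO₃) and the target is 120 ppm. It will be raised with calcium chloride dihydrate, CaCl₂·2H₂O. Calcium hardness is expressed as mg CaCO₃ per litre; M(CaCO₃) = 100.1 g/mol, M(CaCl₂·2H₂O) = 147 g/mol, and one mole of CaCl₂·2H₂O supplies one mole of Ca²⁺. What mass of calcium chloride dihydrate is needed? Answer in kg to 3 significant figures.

Volume: 2120 m³ = 2,120,000 L.
Hardness to add: (120 − 76) = 44 mg/L as CaCO₃ × 2,120,000 L = 93,280 g as CaCO₃.
Moles of Ca²⁺ (1 mol Ca²⁺ ≡ 1 mol CaCO₃): 93,280 / 100.1 g/mol = 931.9 mol.
Mass of CaCl₂·2H₂O: 931.9 × 147 = 137,000 g.

137 kg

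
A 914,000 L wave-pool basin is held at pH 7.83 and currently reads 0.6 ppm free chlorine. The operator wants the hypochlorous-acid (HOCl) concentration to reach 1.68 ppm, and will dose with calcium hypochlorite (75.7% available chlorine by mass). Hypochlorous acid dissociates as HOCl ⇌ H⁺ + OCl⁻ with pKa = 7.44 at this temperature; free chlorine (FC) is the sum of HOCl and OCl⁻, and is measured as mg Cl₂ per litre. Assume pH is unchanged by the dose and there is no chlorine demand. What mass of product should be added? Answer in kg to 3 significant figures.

[OCl⁻]/[HOCl] = 10^(pH − pKa) = 10^(7.83 − 7.44) = 2.455; fraction as HOCl = 1/(1 + 2.455) = 0.2895.
Free chlorine required for 1.68 ppm HOCl: 1.68 / 0.2895 = 5.804 ppm.
FC to add: 5.804 − 0.6 = 5.204 mg/L as Cl₂.
Cl₂ equivalent: 5.204 mg/L × 914,000 L = 4756 g.
Product at 75.7% available Cl: 4756 / 0.757 = 6283 g.

6.28 kg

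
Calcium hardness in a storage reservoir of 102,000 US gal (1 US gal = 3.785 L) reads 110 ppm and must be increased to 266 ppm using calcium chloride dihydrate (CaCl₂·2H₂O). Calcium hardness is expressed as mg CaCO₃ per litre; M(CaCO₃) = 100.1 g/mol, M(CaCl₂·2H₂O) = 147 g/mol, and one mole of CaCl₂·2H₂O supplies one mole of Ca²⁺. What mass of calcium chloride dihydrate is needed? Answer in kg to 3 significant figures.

88.4 kg

Volume: 102,000 US gal × 3.785 L/gal = 386,070 L.
Hardness to add: (266 − 110) = 156 mg/L as CaCO₃ × 386,070 L = 60,230 g as CaCO₃.
Moles of Ca²⁺ (1 mol Ca²⁺ ≡ 1 mol CaCO₃): 60,230 / 100.1 g/mol = 601.7 mol.
Mass of CaCl₂·2H₂O: 601.7 × 147 = 88,450 g.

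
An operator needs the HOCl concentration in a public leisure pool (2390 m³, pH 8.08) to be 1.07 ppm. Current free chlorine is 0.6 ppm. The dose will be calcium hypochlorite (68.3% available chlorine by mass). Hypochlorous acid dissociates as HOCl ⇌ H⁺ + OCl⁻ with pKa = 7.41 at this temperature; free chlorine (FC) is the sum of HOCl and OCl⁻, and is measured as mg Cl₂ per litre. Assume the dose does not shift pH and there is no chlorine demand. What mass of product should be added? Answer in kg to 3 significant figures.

Volume: 2390 m³ = 2,390,000 L.
[OCl⁻]/[HOCl] = 10^(pH − pKa) = 10^(8.08 − 7.41) = 4.677; fraction as HOCl = 1/(1 + 4.677) = 0.1761.
Free chlorine required for 1.07 ppm HOCl: 1.07 / 0.1761 = 6.075 ppm.
FC to add: 6.075 − 0.6 = 5.475 mg/L as Cl₂.
Cl₂ equivalent: 5.475 mg/L × 2,390,000 L = 13,080 g.
Product at 68.3% available Cl: 13,080 / 0.683 = 19,160 g.

19.2 kg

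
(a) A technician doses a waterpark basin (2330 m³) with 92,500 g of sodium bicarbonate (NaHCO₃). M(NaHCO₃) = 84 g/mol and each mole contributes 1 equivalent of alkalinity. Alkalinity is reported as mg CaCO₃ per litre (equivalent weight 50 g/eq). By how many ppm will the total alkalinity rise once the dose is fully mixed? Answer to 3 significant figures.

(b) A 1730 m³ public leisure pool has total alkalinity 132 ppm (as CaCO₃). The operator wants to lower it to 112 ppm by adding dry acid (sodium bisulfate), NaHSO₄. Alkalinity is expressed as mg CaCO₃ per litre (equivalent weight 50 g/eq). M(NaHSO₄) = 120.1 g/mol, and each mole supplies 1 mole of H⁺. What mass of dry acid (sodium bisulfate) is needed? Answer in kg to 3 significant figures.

(a) Volume: 2330 m³ = 2,330,000 L.
(a) Moles of NaHCO₃: 92,500 g ÷ 84 g/mol = 1101 mol → 1101 eq of alkalinity.
(a) As CaCO₃: 1101 eq × 50 g/eq = 55,060 g.
(a) Rise: 55,060 g / 2,330,000 L × 1000 = 23.63 mg/L.

(b) Volume: 1730 m³ = 1,730,000 L.
(b) Alkalinity to neutralize: (132 − 112) = 20 mg/L as CaCO₃ × 1,730,000 L = 34,600 g as CaCO₃.
(b) Equivalents of H⁺ required: 34,600 ÷ 50 g/eq = 692 eq = 692 mol NaHSO₄.
(b) Mass of NaHSO₄: 692 × 120.1 = 83,110 g.

(a) 23.6 ppm; (b) 83.1 kg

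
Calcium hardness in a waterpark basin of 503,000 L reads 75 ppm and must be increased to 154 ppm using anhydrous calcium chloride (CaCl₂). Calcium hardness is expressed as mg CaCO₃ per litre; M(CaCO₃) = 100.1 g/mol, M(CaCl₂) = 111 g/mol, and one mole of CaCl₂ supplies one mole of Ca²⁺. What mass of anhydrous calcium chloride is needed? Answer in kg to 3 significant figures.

Hardness to add: (154 − 75) = 79 mg/L as CaCO₃ × 503,000 L = 39,740 g as CaCO₃.
Moles of Ca²⁺ (1 mol Ca²⁺ ≡ 1 mol CaCO₃): 39,740 / 100.1 g/mol = 397 mol.
Mass of CaCl₂: 397 × 111 = 44,060 g.

44.1 kg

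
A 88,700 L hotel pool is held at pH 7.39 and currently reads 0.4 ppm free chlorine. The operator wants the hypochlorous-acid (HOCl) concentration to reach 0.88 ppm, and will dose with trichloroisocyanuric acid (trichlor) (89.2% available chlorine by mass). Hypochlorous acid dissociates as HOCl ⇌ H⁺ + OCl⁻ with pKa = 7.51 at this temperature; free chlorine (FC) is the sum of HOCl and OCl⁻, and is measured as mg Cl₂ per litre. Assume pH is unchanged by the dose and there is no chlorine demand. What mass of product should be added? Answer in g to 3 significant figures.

114 g

[OCl⁻]/[HOCl] = 10^(pH − pKa) = 10^(7.39 − 7.51) = 0.7586; fraction as HOCl = 1/(1 + 0.7586) = 0.5686.
Free chlorine required for 0.88 ppm HOCl: 0.88 / 0.5686 = 1.548 ppm.
FC to add: 1.548 − 0.4 = 1.148 mg/L as Cl₂.
Cl₂ equivalent: 1.148 mg/L × 88,700 L = 101.8 g.
Product at 89.2% available Cl: 101.8 / 0.892 = 114.1 g.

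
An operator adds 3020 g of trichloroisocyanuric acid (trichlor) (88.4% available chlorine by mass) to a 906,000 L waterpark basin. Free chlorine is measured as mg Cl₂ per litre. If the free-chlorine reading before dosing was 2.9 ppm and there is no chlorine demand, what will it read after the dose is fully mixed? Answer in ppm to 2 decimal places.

5.85 ppm

Available chlorine delivered: 3020 g × 0.884 = 2670 g as Cl₂.
Concentration rise: 2670 g / 906,000 L = 2.947 mg/L = 2.95 ppm.
Final FC: 2.9 + 2.95 = 5.85 ppm.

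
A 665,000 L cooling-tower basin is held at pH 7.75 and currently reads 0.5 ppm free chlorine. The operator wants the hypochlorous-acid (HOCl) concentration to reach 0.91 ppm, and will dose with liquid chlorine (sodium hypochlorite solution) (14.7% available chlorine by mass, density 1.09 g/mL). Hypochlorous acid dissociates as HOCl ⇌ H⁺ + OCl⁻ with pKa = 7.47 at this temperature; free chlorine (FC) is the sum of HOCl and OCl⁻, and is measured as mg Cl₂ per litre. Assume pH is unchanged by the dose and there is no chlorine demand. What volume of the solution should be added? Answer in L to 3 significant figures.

8.90 L

[OCl⁻]/[HOCl] = 10^(pH − pKa) = 10^(7.75 − 7.47) = 1.905; fraction as HOCl = 1/(1 + 1.905) = 0.3442.
Free chlorine required for 0.91 ppm HOCl: 0.91 / 0.3442 = 2.644 ppm.
FC to add: 2.644 − 0.5 = 2.144 mg/L as Cl₂.
Cl₂ equivalent: 2.144 mg/L × 665,000 L = 1426 g.
Product at 14.7% available Cl: 1426 / 0.147 = 9699 g.
Volume: 9699 g ÷ 1.09 g/mL = 8898 mL.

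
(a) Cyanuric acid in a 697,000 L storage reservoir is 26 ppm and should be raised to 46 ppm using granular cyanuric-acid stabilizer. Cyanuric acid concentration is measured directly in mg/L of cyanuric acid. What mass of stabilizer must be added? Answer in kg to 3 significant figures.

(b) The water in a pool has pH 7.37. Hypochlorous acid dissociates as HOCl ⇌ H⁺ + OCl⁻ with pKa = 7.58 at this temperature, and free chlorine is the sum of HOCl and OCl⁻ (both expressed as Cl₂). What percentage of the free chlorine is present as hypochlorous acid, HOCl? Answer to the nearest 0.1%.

(a) 13.9 kg; (b) 61.9%

(a) CYA to add: (46 − 26) = 20 mg/L × 697,000 L = 13,940 g cyanuric acid.

(b) [OCl⁻]/[HOCl] = 10^(pH − pKa) = 10^(7.37 − 7.58) = 10^-0.21 = 0.6166.
(b) Fraction as HOCl = 1 / (1 + 0.6166) = 0.6186.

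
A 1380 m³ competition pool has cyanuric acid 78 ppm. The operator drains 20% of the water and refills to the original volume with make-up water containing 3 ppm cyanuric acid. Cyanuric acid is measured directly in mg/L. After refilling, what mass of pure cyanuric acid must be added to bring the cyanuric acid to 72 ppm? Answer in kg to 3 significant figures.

Volume: 1380 m³ = 1,380,000 L.
After draining 20% and refilling: 78 × 0.80 + 3 × 0.20 = 63 ppm.
Deficit to target: 72 − 63 = 9 mg/L.
Mass: 9 mg/L × 1,380,000 L = 12,420 g cyanuric acid.

12.4 kg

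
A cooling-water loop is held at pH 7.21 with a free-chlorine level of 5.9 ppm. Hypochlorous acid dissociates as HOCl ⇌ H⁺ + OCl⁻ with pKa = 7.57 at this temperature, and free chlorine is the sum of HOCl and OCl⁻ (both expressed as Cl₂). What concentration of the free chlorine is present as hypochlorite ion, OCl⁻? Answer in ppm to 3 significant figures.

1.79 ppm

[OCl⁻]/[HOCl] = 10^(pH − pKa) = 10^(7.21 − 7.57) = 10^-0.36 = 0.4365.
Fraction as HOCl = 1 / (1 + 0.4365) = 0.6961.
OCl⁻ = (1 − 0.6961) × 5.9 ppm = 1.793 ppm.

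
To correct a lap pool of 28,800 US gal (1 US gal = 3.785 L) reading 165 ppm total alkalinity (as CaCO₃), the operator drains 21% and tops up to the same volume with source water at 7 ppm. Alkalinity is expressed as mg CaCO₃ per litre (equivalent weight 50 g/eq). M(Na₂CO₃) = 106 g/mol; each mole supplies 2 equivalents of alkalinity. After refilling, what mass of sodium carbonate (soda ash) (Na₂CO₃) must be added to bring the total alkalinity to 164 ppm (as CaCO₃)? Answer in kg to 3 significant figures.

Volume: 28,800 US gal × 3.785 L/gal = 109,008 L.
After draining 21% and refilling: 165 × 0.79 + 7 × 0.21 = 131.82 ppm.
Deficit to target: 164 − 131.82 = 32.18 mg/L.
As CaCO₃: 32.18 mg/L × 109,008 L = 3508 g; ÷ 50 g/eq ÷ 2 = 35.08 mol Na₂CO₃.
Mass: 35.08 × 106 = 3718 g.

3.72 kg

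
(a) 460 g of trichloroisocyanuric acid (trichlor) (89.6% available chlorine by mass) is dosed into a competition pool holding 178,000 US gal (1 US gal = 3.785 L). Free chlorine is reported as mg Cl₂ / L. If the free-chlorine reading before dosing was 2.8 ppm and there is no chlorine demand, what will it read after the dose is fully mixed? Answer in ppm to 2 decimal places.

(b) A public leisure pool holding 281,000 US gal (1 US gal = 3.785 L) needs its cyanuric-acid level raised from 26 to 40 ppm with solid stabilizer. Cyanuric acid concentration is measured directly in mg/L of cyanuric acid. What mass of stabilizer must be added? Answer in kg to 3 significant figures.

(a) 3.41 ppm; (b) 14.9 kg

(a) Volume: 178,000 US gal × 3.785 L/gal = 673,730 L.
(a) Available chlorine delivered: 460 g × 0.896 = 412.2 g as Cl₂.
(a) Concentration rise: 412.2 g / 673,730 L = 0.6118 mg/L = 0.61 ppm.
(a) Final FC: 2.8 + 0.61 = 3.41 ppm.

(b) Volume: 281,000 US gal × 3.785 L/gal = 1,063,585 L.
(b) CYA to add: (40 − 26) = 14 mg/L × 1,063,585 L = 14,890 g cyanuric acid.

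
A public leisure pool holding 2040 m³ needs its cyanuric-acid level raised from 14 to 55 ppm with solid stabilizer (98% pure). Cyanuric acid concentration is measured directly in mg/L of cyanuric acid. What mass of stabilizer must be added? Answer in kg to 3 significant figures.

Volume: 2040 m³ = 2,040,000 L.
CYA to add: (55 − 14) = 41 mg/L × 2,040,000 L = 83,640 g cyanuric acid.
At 98% purity: 83,640 / 0.98 = 85,350 g product.

85.3 kg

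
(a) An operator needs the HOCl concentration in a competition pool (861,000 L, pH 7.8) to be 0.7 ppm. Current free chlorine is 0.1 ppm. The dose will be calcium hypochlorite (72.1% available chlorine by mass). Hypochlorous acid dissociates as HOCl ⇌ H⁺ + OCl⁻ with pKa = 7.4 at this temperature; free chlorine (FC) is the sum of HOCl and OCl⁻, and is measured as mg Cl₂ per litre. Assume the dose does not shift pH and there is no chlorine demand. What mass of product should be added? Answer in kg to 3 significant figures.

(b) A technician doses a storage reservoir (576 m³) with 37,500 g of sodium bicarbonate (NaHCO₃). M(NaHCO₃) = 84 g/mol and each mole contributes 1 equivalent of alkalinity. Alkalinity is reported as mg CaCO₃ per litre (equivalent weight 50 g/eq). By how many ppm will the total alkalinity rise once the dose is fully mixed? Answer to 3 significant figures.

(a) 2.82 kg; (b) 38.8 ppm

(a) [OCl⁻]/[HOCl] = 10^(pH − pKa) = 10^(7.8 − 7.4) = 2.512; fraction as HOCl = 1/(1 + 2.512) = 0.2847.
(a) Free chlorine required for 0.7 ppm HOCl: 0.7 / 0.2847 = 2.458 ppm.
(a) FC to add: 2.458 − 0.1 = 2.358 mg/L as Cl₂.
(a) Cl₂ equivalent: 2.358 mg/L × 861,000 L = 2031 g.
(a) Product at 72.1% available Cl: 2031 / 0.721 = 2816 g.

(b) Volume: 576 m³ = 576,000 L.
(b) Moles of NaHCO₃: 37,500 g ÷ 84 g/mol = 446.4 mol → 446.4 eq of alkalinity.
(b) As CaCO₃: 446.4 eq × 50 g/eq = 22,320 g.
(b) Rise: 22,320 g / 576,000 L × 1000 = 38.75 mg/L.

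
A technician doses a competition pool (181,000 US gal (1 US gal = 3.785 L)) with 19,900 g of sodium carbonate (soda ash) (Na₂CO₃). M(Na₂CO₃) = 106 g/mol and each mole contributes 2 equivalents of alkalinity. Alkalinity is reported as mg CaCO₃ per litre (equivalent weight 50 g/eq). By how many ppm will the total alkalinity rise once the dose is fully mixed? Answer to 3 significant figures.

27.4 ppm

Volume: 181,000 US gal × 3.785 L/gal = 685,085 L.
Moles of Na₂CO₃: 19,900 g ÷ 106 g/mol = 187.7 mol → 375.5 eq of alkalinity.
As CaCO₃: 375.5 eq × 50 g/eq = 18,770 g.
Rise: 18,770 g / 685,085 L × 1000 = 27.4 mg/L.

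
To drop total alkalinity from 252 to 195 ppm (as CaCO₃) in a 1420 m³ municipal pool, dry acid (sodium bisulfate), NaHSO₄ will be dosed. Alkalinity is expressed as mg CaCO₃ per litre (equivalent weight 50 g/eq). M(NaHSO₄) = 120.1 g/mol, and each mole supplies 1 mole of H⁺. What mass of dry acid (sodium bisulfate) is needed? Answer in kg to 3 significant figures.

Volume: 1420 m³ = 1,420,000 L.
Alkalinity to neutralize: (252 − 195) = 57 mg/L as CaCO₃ × 1,420,000 L = 80,940 g as CaCO₃.
Equivalents of H⁺ required: 80,940 ÷ 50 g/eq = 1619 eq = 1619 mol NaHSO₄.
Mass of NaHSO₄: 1619 × 120.1 = 194,400 g.

194 kg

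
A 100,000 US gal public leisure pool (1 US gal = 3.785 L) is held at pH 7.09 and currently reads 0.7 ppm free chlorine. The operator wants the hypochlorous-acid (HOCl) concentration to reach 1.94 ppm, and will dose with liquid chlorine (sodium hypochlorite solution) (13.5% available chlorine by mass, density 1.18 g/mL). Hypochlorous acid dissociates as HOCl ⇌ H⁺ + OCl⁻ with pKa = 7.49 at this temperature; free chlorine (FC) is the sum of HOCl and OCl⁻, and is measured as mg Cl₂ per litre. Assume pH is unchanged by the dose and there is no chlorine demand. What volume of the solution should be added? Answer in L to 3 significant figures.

Volume: 100,000 US gal × 3.785 L/gal = 378,500 L.
[OCl⁻]/[HOCl] = 10^(pH − pKa) = 10^(7.09 − 7.49) = 0.3981; fraction as HOCl = 1/(1 + 0.3981) = 0.7153.
Free chlorine required for 1.94 ppm HOCl: 1.94 / 0.7153 = 2.712 ppm.
FC to add: 2.712 − 0.7 = 2.012 mg/L as Cl₂.
Cl₂ equivalent: 2.012 mg/L × 378,500 L = 761.7 g.
Product at 13.5% available Cl: 761.7 / 0.135 = 5642 g.
Volume: 5642 g ÷ 1.18 g/mL = 4781 mL.

4.78 L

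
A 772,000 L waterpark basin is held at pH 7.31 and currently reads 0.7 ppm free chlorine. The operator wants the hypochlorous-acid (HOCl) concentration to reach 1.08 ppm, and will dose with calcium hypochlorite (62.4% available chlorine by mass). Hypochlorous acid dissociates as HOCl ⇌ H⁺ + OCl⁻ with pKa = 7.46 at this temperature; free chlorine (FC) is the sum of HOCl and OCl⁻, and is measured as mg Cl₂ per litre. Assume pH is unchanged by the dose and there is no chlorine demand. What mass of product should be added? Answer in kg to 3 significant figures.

[OCl⁻]/[HOCl] = 10^(pH − pKa) = 10^(7.31 − 7.46) = 0.7079; fraction as HOCl = 1/(1 + 0.7079) = 0.5855.
Free chlorine required for 1.08 ppm HOCl: 1.08 / 0.5855 = 1.845 ppm.
FC to add: 1.845 − 0.7 = 1.145 mg/L as Cl₂.
Cl₂ equivalent: 1.145 mg/L × 772,000 L = 883.6 g.
Product at 62.4% available Cl: 883.6 / 0.624 = 1416 g.

1.42 kg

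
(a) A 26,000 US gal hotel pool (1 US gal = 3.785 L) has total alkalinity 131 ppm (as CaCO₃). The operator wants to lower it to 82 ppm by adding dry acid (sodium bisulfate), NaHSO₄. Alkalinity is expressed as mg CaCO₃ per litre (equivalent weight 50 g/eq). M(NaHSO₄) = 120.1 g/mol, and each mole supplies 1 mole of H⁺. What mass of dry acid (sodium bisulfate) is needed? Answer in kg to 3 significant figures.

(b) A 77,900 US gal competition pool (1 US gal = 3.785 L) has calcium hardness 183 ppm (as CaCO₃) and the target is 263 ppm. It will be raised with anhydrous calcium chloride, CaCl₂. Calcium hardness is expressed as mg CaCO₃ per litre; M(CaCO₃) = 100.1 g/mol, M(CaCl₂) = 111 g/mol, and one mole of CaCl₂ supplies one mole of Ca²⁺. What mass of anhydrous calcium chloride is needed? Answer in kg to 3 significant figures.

(a) Volume: 26,000 US gal × 3.785 L/gal = 98,410 L.
(a) Alkalinity to neutralize: (131 − 82) = 49 mg/L as CaCO₃ × 98,410 L = 4822 g as CaCO₃.
(a) Equivalents of H⁺ required: 4822 ÷ 50 g/eq = 96.44 eq = 96.44 mol NaHSO₄.
(a) Mass of NaHSO₄: 96.44 × 120.1 = 11,580 g.

(b) Volume: 77,900 US gal × 3.785 L/gal = 294,852 L.
(b) Hardness to add: (263 − 183) = 80 mg/L as CaCO₃ × 294,852 L = 23,590 g as CaCO₃.
(b) Moles of Ca²⁺ (1 mol Ca²⁺ ≡ 1 mol CaCO₃): 23,590 / 100.1 g/mol = 235.6 mol.
(b) Mass of CaCl₂: 235.6 × 111 = 26,160 g.

(a) 11.6 kg; (b) 26.2 kg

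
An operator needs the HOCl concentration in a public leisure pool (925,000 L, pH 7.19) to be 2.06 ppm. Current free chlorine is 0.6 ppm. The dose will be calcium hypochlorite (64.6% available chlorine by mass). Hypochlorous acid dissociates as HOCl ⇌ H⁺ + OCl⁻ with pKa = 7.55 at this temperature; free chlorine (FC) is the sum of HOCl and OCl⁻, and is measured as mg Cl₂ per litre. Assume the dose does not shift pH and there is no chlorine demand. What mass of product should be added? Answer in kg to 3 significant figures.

3.38 kg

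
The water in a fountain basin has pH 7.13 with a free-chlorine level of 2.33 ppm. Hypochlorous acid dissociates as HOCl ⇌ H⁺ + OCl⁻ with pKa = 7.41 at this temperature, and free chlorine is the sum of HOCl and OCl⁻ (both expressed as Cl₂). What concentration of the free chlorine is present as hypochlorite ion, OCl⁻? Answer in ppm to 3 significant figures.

0.802 ppm

[OCl⁻]/[HOCl] = 10^(pH − pKa) = 10^(7.13 − 7.41) = 10^-0.28 = 0.5248.
Fraction as HOCl = 1 / (1 + 0.5248) = 0.6558.
OCl⁻ = (1 − 0.6558) × 2.33 ppm = 0.8019 ppm.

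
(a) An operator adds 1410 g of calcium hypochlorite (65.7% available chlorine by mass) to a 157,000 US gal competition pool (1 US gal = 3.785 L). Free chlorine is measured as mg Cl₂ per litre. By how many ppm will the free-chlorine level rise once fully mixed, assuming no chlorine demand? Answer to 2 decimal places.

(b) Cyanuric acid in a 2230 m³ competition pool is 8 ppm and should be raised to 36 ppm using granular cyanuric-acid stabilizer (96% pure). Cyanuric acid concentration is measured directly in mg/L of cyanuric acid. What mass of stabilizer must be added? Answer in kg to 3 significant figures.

(a) Volume: 157,000 US gal × 3.785 L/gal = 594,245 L.
(a) Available chlorine delivered: 1410 g × 0.657 = 926.4 g as Cl₂.
(a) Concentration rise: 926.4 g / 594,245 L = 1.559 mg/L = 1.56 ppm.

(b) Volume: 2230 m³ = 2,230,000 L.
(b) CYA to add: (36 − 8) = 28 mg/L × 2,230,000 L = 62,440 g cyanuric acid.
(b) At 96% purity: 62,440 / 0.96 = 65,040 g product.

(a) 1.56 ppm; (b) 65.0 kg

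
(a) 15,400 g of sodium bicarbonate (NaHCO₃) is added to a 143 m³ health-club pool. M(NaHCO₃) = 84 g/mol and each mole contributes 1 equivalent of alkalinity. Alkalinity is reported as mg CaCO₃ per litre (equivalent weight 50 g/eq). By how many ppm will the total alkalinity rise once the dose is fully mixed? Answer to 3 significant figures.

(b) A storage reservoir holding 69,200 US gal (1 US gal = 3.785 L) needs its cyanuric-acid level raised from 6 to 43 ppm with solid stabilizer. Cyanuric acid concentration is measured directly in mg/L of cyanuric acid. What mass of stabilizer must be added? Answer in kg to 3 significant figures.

(a) Volume: 143 m³ = 143,000 L.
(a) Moles of NaHCO₃: 15,400 g ÷ 84 g/mol = 183.3 mol → 183.3 eq of alkalinity.
(a) As CaCO₃: 183.3 eq × 50 g/eq = 9167 g.
(a) Rise: 9167 g / 143,000 L × 1000 = 64.1 mg/L.

(b) Volume: 69,200 US gal × 3.785 L/gal = 261,922 L.
(b) CYA to add: (43 − 6) = 37 mg/L × 261,922 L = 9691 g cyanuric acid.

(a) 64.1 ppm; (b) 9.69 kg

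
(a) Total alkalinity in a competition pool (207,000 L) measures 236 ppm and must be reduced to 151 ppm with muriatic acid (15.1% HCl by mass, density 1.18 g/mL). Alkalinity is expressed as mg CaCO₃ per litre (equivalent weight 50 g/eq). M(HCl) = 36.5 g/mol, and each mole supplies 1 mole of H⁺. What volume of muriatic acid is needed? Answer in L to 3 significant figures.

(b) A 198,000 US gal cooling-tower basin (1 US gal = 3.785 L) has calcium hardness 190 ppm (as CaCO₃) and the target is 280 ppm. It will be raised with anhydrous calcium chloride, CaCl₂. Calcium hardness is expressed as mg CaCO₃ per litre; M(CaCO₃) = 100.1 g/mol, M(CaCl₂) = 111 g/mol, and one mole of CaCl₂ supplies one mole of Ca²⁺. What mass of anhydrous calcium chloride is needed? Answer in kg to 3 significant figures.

(a) 72.1 L; (b) 74.8 kg

(a) Alkalinity to neutralize: (236 − 151) = 85 mg/L as CaCO₃ × 207,000 L = 17,600 g as CaCO₃.
(a) Equivalents of H⁺ required: 17,600 ÷ 50 g/eq = 351.9 eq = 351.9 mol HCl.
(a) Mass of HCl: 351.9 × 36.5 = 12,840 g.
(a) Mass of 15.1% solution: 12,840 / 0.151 = 85,060 g.
(a) Volume: 85,060 g ÷ 1.18 g/mL = 72,090 mL.

(b) Volume: 198,000 US gal × 3.785 L/gal = 749,430 L.
(b) Hardness to add: (280 − 190) = 90 mg/L as CaCO₃ × 749,430 L = 67,450 g as CaCO₃.
(b) Moles of Ca²⁺ (1 mol Ca²⁺ ≡ 1 mol CaCO₃): 67,450 / 100.1 g/mol = 673.8 mol.
(b) Mass of CaCl₂: 673.8 × 111 = 74,790 g.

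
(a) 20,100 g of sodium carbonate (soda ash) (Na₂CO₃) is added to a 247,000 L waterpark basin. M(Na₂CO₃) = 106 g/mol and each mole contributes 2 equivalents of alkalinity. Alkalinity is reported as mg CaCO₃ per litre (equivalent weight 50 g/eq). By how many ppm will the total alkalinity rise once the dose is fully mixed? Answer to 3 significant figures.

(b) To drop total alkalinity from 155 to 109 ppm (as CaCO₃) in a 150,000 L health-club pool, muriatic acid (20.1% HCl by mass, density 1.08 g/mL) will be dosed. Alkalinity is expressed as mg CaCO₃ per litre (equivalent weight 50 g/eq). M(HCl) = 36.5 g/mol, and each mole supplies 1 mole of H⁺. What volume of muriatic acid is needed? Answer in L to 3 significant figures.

(a) 76.8 ppm; (b) 23.2 L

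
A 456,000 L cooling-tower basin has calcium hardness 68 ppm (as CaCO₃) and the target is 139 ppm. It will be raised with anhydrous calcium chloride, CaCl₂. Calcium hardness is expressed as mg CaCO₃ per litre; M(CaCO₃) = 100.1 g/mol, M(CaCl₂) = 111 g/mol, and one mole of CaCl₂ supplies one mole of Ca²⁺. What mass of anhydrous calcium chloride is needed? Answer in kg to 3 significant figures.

35.9 kg

Hardness to add: (139 − 68) = 71 mg/L as CaCO₃ × 456,000 L = 32,380 g as CaCO₃.
Moles of Ca²⁺ (1 mol Ca²⁺ ≡ 1 mol CaCO₃): 32,380 / 100.1 g/mol = 323.4 mol.
Mass of CaCl₂: 323.4 × 111 = 35,900 g.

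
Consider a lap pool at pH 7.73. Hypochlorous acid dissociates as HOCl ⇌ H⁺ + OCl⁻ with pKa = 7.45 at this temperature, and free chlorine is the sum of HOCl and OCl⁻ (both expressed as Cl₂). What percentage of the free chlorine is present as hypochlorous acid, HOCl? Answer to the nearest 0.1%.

[OCl⁻]/[HOCl] = 10^(pH − pKa) = 10^(7.73 − 7.45) = 10^0.28 = 1.905.
Fraction as HOCl = 1 / (1 + 1.905) = 0.3442.

34.4%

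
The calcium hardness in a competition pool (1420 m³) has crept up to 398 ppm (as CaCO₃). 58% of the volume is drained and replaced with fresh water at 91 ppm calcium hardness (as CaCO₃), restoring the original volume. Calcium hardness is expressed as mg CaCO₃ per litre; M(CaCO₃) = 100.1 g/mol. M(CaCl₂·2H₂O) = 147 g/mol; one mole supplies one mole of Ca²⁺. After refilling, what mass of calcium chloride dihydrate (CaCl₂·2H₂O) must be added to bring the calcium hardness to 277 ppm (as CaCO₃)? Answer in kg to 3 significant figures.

119 kg

Volume: 1420 m³ = 1,420,000 L.
After draining 58% and refilling: 398 × 0.42 + 91 × 0.58 = 219.94 ppm.
Deficit to target: 277 − 219.94 = 57.06 mg/L.
As CaCO₃: 57.06 mg/L × 1,420,000 L = 81,030 g; ÷ 100.1 = 809.4 mol Ca²⁺.
Mass: 809.4 × 147 = 119,000 g.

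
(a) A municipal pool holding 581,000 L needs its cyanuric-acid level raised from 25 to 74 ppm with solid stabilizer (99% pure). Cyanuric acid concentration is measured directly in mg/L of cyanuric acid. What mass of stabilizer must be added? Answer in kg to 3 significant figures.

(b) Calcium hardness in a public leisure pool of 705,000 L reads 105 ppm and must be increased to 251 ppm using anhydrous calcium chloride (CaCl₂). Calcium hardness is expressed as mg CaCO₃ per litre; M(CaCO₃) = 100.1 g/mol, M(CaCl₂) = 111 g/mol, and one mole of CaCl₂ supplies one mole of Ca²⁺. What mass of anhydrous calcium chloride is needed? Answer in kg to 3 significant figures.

(a) 28.8 kg; (b) 114 kg

(a) CYA to add: (74 − 25) = 49 mg/L × 581,000 L = 28,470 g cyanuric acid.
(a) At 99% purity: 28,470 / 0.99 = 28,760 g product.

(b) Hardness to add: (251 − 105) = 146 mg/L as CaCO₃ × 705,000 L = 102,900 g as CaCO₃.
(b) Moles of Ca²⁺ (1 mol Ca²⁺ ≡ 1 mol CaCO₃): 102,900 / 100.1 g/mol = 1028 mol.
(b) Mass of CaCl₂: 1028 × 111 = 114,100 g.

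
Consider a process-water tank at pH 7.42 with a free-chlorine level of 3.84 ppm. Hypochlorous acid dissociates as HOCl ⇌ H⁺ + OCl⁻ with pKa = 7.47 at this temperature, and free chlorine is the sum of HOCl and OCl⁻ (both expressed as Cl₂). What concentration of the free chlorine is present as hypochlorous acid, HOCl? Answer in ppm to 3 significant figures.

[OCl⁻]/[HOCl] = 10^(pH − pKa) = 10^(7.42 − 7.47) = 10^-0.05 = 0.8913.
Fraction as HOCl = 1 / (1 + 0.8913) = 0.5288.
HOCl = 0.5288 × 3.84 ppm = 2.03 ppm.

2.03 ppm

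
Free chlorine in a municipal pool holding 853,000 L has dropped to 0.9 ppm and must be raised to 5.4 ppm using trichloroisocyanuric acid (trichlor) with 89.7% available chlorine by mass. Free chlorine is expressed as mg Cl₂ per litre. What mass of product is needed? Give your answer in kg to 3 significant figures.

Chlorine deficit: 5.4 − 0.9 = 4.5 ppm = 4.5 mg/L as Cl₂.
Cl₂ equivalent needed: 4.5 mg/L × 853,000 L = 3,838,000 mg = 3838 g.
Product at 89.7% available chlorine: 3838 / 0.897 = 4279 g.

4.28 kg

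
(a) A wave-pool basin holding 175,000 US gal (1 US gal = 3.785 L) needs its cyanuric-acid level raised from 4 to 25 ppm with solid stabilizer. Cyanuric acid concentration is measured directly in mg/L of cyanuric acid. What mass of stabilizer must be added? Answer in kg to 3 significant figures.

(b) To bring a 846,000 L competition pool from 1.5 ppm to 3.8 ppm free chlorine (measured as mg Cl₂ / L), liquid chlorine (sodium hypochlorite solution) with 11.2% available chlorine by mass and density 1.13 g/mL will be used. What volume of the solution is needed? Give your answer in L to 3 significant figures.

(a) 13.9 kg; (b) 15.4 L

(a) Volume: 175,000 US gal × 3.785 L/gal = 662,375 L.
(a) CYA to add: (25 − 4) = 21 mg/L × 662,375 L = 13,910 g cyanuric acid.

(b) Chlorine deficit: 3.8 − 1.5 = 2.3 ppm = 2.3 mg/L as Cl₂.
(b) Cl₂ equivalent needed: 2.3 mg/L × 846,000 L = 1,946,000 mg = 1946 g.
(b) Product at 11.2% available chlorine: 1946 / 0.112 = 17,370 g.
(b) Volume at density 1.13 g/mL: 17,370 g ÷ 1.13 g/mL = 15,370 mL.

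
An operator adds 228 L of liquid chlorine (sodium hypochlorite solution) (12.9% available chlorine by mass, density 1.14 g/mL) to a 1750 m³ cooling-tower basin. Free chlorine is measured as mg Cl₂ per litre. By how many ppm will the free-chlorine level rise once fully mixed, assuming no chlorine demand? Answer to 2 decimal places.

19.16 ppm

Volume: 1750 m³ = 1,750,000 L.
Mass of solution: 228 L × 1000 mL/L × 1.14 g/mL = 259,900 g.
Available chlorine delivered: 259,900 g × 0.129 = 33,530 g as Cl₂.
Concentration rise: 33,530 g / 1,750,000 L = 19.16 mg/L = 19.16 ppm.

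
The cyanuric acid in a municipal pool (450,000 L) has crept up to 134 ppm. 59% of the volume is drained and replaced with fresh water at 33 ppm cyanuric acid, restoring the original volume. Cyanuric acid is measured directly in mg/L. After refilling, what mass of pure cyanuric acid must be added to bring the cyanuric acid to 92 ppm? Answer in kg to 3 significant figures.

7.92 kg

After draining 59% and refilling: 134 × 0.41 + 33 × 0.59 = 74.41 ppm.
Deficit to target: 92 − 74.41 = 17.59 mg/L.
Mass: 17.59 mg/L × 450,000 L = 7916 g cyanuric acid.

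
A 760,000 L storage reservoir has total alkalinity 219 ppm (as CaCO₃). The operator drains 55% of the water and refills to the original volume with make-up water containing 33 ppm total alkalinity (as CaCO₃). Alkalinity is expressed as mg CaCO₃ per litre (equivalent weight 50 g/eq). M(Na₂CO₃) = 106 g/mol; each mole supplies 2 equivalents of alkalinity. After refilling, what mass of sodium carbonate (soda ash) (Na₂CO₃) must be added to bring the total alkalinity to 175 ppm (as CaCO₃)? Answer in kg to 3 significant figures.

47.0 kg

After draining 55% and refilling: 219 × 0.45 + 33 × 0.55 = 116.7 ppm.
Deficit to target: 175 − 116.7 = 58.3 mg/L.
As CaCO₃: 58.3 mg/L × 760,000 L = 44,310 g; ÷ 50 g/eq ÷ 2 = 443.1 mol Na₂CO₃.
Mass: 443.1 × 106 = 46,970 g.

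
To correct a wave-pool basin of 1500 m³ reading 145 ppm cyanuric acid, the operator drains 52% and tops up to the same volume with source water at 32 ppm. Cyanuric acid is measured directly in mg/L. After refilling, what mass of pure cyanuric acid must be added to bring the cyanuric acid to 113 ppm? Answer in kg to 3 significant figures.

40.1 kg

Volume: 1500 m³ = 1,500,000 L.
After draining 52% and refilling: 145 × 0.48 + 32 × 0.52 = 86.24 ppm.
Deficit to target: 113 − 86.24 = 26.76 mg/L.
Mass: 26.76 mg/L × 1,500,000 L = 40,140 g cyanuric acid.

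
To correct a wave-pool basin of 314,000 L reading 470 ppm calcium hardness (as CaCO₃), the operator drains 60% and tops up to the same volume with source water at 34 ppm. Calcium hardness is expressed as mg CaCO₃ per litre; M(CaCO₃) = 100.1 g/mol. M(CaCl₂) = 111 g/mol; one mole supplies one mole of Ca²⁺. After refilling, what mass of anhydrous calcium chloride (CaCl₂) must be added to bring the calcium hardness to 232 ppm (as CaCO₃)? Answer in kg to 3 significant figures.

8.22 kg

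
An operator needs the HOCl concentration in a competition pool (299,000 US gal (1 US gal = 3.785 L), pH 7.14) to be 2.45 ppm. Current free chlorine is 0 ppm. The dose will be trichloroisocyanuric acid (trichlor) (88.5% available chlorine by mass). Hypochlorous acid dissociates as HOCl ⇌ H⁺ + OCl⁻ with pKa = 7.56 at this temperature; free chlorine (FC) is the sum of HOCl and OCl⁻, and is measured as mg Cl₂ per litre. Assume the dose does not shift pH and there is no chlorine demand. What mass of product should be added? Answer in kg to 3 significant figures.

4.32 kg

Volume: 299,000 US gal × 3.785 L/gal = 1,131,715 L.
[OCl⁻]/[HOCl] = 10^(pH − pKa) = 10^(7.14 − 7.56) = 0.3802; fraction as HOCl = 1/(1 + 0.3802) = 0.7245.
Free chlorine required for 2.45 ppm HOCl: 2.45 / 0.7245 = 3.381 ppm.
FC to add: 3.381 − 0 = 3.381 mg/L as Cl₂.
Cl₂ equivalent: 3.381 mg/L × 1,131,715 L = 3827 g.
Product at 88.5% available Cl: 3827 / 0.885 = 4324 g.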